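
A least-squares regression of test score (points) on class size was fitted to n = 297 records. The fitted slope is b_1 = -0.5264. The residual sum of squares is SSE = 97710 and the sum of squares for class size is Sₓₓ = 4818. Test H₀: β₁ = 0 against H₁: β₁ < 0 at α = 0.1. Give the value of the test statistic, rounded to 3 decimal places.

MSE = SSE/(n − 2) = 97710/295 = 331.22.
SE(b_1) = √(MSE/Sₓₓ) = √(331.22/4818) = 0.262195.
t = -0.5264 / 0.262195 = -2.008.
df = n − 2 = 295.
One-sided p ≈ 0.0228, which is < 0.1, so reject H₀.
There is evidence that the true slope on class size is negative.

t = -2.008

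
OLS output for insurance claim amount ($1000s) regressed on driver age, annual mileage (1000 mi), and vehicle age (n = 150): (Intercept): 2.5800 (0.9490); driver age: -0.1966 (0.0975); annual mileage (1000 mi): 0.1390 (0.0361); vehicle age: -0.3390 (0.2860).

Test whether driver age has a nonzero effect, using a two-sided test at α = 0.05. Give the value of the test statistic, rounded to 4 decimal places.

t = -2.0164

Read off: b = -0.1966, SE = 0.0975 for driver age.
H₀: β₁ = 0 vs H₁: β₁ ≠ 0.
t = -0.1966 / 0.0975 = -2.0164.
df = n − k − 1 = 150 − 3 − 1 = 146.
Two-sided p ≈ 0.0456, which is < 0.05, so reject H₀.
There is evidence that driver age is associated with insurance claim amount, holding the other predictors fixed.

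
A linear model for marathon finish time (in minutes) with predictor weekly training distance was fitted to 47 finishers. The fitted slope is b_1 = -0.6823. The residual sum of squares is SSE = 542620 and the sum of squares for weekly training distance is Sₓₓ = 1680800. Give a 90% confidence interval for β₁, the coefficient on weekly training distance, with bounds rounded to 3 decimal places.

(-0.825, -0.540)

MSE = SSE/(n − 2) = 542620/45 = 12058.2.
SE(b_1) = √(MSE/Sₓₓ) = √(12058.2/1680800) = 0.0847.
df = n − 2 = 45.
t* = t_{0.05, 45} = 1.679427.
Margin = t* × SE = 1.679427 × 0.0847 = 0.14225.
CI: -0.6823 ± 0.14225 → (-0.825, -0.540).
With 90% confidence, each one-unit increase in weekly training distance is associated with a change of between -0.825 and -0.540 minutes in marathon finish time.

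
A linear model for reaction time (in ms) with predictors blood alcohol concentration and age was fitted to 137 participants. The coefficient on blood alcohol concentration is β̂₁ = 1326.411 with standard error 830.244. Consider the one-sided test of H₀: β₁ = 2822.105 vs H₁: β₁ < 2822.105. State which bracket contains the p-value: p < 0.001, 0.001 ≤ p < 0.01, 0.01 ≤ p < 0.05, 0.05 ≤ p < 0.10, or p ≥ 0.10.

t = (1326.411 − 2822.105) / 830.244 = -1.802.
df = n − k − 1 = 137 − 2 − 1 = 134.
One-sided p = P(T_{134} < t) ≈ 0.0369.
So 0.01 ≤ p < 0.05.

0.01 ≤ p < 0.05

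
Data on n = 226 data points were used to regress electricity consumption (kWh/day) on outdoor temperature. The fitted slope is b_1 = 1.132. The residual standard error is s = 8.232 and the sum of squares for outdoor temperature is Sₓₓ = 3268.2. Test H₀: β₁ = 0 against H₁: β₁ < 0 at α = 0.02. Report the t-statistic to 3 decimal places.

t = 7.861

SE(b_1) = s/√Sₓₓ = 8.232/√3268.2 = 0.143996.
t = 1.132 / 0.143996 = 7.861.
df = n − 2 = 224.
One-sided p ≈ 1.0000, which is ≥ 0.02, so fail to reject H₀.
The data do not give significant evidence that the true slope on outdoor temperature is negative.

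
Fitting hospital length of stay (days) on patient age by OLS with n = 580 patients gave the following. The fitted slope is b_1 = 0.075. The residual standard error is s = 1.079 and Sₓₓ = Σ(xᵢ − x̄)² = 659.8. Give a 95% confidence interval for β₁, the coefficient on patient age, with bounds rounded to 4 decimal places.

(-0.0075, 0.1575)

SE(b_1) = s/√Sₓₓ = 1.079/√659.8 = 0.0420064.
df = n − 2 = 578.
t* = t_{0.025, 578} = 1.964077.
Margin = t* × SE = 1.964077 × 0.0420064 = 0.082504.
CI: 0.075 ± 0.082504 → (-0.0075, 0.1575).
With 95% confidence, each one-unit increase in patient age is associated with a change of between -0.0075 and 0.1575 days in hospital length of stay.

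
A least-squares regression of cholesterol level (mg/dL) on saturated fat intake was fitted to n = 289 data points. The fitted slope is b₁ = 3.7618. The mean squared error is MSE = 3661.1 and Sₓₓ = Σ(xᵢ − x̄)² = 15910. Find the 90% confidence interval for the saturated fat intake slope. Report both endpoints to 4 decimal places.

(2.9702, 4.5534)

SE(b₁) = √(MSE/Sₓₓ) = √(3661.1/15910) = 0.479701.
df = n − 2 = 287.
t* = t_{0.05, 287} = 1.65018.
Margin = t* × SE = 1.65018 × 0.479701 = 0.791593.
CI: 3.7618 ± 0.791593 → (2.9702, 4.5534).
With 90% confidence, each one-unit increase in saturated fat intake is associated with a change of between 2.9702 and 4.5534 mg/dL in cholesterol level.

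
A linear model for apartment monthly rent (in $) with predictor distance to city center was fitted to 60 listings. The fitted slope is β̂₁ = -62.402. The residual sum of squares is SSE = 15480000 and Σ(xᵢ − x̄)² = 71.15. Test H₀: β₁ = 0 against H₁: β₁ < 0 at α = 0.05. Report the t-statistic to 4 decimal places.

t = -1.0189

MSE = SSE/(n − 2) = 15480000/58 = 266897.
SE(β̂₁) = √(MSE/Sₓₓ) = √(266897/71.15) = 61.2469.
t = -62.402 / 61.2469 = -1.0189.
df = n − 2 = 58.
One-sided p ≈ 0.1563, which is ≥ 0.05, so fail to reject H₀.
The data do not give significant evidence that the true slope on distance to city center is negative.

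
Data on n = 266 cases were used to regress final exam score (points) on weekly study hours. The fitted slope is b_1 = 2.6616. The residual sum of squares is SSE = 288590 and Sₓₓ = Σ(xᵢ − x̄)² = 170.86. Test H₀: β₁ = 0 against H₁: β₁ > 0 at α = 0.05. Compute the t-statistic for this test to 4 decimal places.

MSE = SSE/(n − 2) = 288590/264 = 1093.14.
SE(b_1) = √(MSE/Sₓₓ) = √(1093.14/170.86) = 2.52941.
t = 2.6616 / 2.52941 = 1.0523.
df = n − 2 = 264.
One-sided p ≈ 0.1468, which is ≥ 0.05, so fail to reject H₀.
The data do not give significant evidence that the true slope on weekly study hours is positive.

t = 1.0523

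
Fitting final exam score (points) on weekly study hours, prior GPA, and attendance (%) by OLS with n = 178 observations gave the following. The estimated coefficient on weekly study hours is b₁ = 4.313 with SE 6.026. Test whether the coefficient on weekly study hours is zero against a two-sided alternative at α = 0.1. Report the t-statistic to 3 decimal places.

t = 0.716

H₀: β₁ = 0 vs H₁: β₁ ≠ 0.
t = (b₁ − β₁⁰)/SE = 4.313 / 6.026 = 0.716.
df = n − k − 1 = 178 − 3 − 1 = 174.
Two-sided p ≈ 0.4751, which is ≥ 0.1, so fail to reject H₀.
The data do not give significant evidence of an association between weekly study hours and final exam score, after adjusting for the other predictors.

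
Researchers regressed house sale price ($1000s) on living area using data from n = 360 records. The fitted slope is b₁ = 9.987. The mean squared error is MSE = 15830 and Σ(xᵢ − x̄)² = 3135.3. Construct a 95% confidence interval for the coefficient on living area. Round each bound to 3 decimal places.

SE(b₁) = √(MSE/Sₓₓ) = √(15830/3135.3) = 2.24699.
df = n − 2 = 358.
t* = t_{0.025, 358} = 1.966613.
Margin = t* × SE = 1.966613 × 2.24699 = 4.41896.
CI: 9.987 ± 4.41896 → (5.568, 14.406).
With 95% confidence, each one-unit increase in living area is associated with a change of between 5.568 and 14.406 $1000s in house sale price.

(5.568, 14.406)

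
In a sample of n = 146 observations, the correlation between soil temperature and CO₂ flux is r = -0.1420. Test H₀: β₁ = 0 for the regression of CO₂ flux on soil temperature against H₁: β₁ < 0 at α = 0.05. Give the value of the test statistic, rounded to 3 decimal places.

t = -1.721

t = r·√(n − 2)/√(1 − r²) = -0.1420·√144/√0.979836 = -1.721.
df = n − 2 = 144.
One-sided p ≈ 0.0437, which is < 0.05, so reject H₀.
There is evidence of a linear association between soil temperature and CO₂ flux.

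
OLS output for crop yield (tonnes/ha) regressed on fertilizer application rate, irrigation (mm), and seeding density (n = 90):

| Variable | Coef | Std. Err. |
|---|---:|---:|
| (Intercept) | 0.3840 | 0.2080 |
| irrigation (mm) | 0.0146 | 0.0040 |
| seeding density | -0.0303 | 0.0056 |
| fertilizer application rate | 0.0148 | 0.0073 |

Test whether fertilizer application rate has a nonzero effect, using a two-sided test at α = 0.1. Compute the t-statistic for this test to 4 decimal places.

Read off: b = 0.0148, SE = 0.0073 for fertilizer application rate.
H₀: β₁ = 0 vs H₁: β₁ ≠ 0.
t = 0.0148 / 0.0073 = 2.0274.
df = n − k − 1 = 90 − 3 − 1 = 86.
Two-sided p ≈ 0.0457, which is < 0.1, so reject H₀.
There is evidence that fertilizer application rate is associated with crop yield, holding the other predictors fixed.

t = 2.0274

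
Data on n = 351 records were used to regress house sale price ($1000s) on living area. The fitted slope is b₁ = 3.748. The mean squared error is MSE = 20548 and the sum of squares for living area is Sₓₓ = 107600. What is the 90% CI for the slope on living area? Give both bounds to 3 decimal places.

(3.027, 4.469)

SE(b₁) = √(MSE/Sₓₓ) = √(20548/107600) = 0.436997.
df = n − 2 = 349.
t* = t_{0.05, 349} = 1.649231.
Margin = t* × SE = 1.649231 × 0.436997 = 0.72071.
CI: 3.748 ± 0.72071 → (3.027, 4.469).
With 90% confidence, each one-unit increase in living area is associated with a change of between 3.027 and 4.469 $1000s in house sale price.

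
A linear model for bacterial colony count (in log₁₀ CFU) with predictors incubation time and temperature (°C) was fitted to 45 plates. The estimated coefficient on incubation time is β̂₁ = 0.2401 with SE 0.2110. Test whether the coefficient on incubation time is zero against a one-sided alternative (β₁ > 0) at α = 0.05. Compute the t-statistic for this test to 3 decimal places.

H₀: β₁ = 0 vs H₁: β₁ > 0.
t = (β̂₁ − β₁⁰)/SE = 0.2401 / 0.2110 = 1.138.
df = n − k − 1 = 45 − 2 − 1 = 42.
One-sided p ≈ 0.1308, which is ≥ 0.05, so fail to reject H₀.
The data do not give significant evidence that the true slope on incubation time is positive, holding the other predictors fixed.

t = 1.138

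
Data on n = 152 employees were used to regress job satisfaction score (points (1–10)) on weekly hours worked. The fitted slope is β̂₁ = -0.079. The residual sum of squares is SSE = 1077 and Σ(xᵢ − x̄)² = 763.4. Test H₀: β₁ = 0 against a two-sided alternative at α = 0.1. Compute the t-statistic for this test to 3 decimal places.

MSE = SSE/(n − 2) = 1077/150 = 7.18.
SE(β̂₁) = √(MSE/Sₓₓ) = √(7.18/763.4) = 0.0969809.
t = -0.079 / 0.0969809 = -0.815.
df = n − 2 = 150.
Two-sided p ≈ 0.4166, which is ≥ 0.1, so fail to reject H₀.
The data do not give significant evidence of an association between weekly hours worked and job satisfaction score.

t = -0.815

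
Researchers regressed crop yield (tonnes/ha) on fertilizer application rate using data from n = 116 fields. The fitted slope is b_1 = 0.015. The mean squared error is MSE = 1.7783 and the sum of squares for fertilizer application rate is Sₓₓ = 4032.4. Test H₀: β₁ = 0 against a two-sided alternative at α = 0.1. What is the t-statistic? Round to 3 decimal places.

SE(b_1) = √(MSE/Sₓₓ) = √(1.7783/4032.4) = 0.0210001.
t = 0.015 / 0.0210001 = 0.714.
df = n − 2 = 114.
Two-sided p ≈ 0.4765, which is ≥ 0.1, so fail to reject H₀.
The data do not give significant evidence of an association between fertilizer application rate and crop yield.

t = 0.714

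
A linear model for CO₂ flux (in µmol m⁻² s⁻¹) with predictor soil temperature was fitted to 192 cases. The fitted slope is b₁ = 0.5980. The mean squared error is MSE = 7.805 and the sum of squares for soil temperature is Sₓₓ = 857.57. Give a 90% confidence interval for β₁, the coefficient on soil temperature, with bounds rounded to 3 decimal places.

SE(b₁) = √(MSE/Sₓₓ) = √(7.805/857.57) = 0.0954007.
df = n − 2 = 190.
t* = t_{0.05, 190} = 1.652913.
Margin = t* × SE = 1.652913 × 0.0954007 = 0.15769.
CI: 0.5980 ± 0.15769 → (0.440, 0.756).
With 90% confidence, each one-unit increase in soil temperature is associated with a change of between 0.440 and 0.756 µmol m⁻² s⁻¹ in CO₂ flux.

(0.440, 0.756)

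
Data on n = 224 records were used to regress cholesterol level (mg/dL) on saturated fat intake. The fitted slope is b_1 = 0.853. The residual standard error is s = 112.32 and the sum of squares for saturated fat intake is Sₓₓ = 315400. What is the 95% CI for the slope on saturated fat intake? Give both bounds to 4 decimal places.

SE(b_1) = s/√Sₓₓ = 112.32/√315400 = 0.199998.
df = n − 2 = 222.
t* = t_{0.025, 222} = 1.970707.
Margin = t* × SE = 1.970707 × 0.199998 = 0.394138.
CI: 0.853 ± 0.394138 → (0.4589, 1.2471).
With 95% confidence, each one-unit increase in saturated fat intake is associated with a change of between 0.4589 and 1.2471 mg/dL in cholesterol level.

(0.4589, 1.2471)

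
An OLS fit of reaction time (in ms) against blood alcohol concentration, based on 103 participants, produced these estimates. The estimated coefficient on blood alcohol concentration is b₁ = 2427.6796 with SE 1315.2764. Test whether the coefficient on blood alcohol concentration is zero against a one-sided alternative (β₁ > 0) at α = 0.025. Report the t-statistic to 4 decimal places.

H₀: β₁ = 0 vs H₁: β₁ > 0.
t = (b₁ − β₁⁰)/SE = 2427.6796 / 1315.2764 = 1.8458.
df = n − 2 = 103 − 2 = 101.
One-sided p ≈ 0.0339, which is ≥ 0.025, so fail to reject H₀.
The data do not give significant evidence that the true slope on blood alcohol concentration is positive.

t = 1.8458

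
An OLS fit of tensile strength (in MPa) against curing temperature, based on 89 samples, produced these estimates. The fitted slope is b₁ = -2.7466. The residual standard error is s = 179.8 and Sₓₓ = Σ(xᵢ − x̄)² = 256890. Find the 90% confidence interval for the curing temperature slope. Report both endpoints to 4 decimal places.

(-3.3364, -2.1568)

SE(b₁) = s/√Sₓₓ = 179.8/√256890 = 0.354745.
df = n − 2 = 87.
t* = t_{0.05, 87} = 1.662557.
Margin = t* × SE = 1.662557 × 0.354745 = 0.589784.
CI: -2.7466 ± 0.589784 → (-3.3364, -2.1568).
With 90% confidence, each one-unit increase in curing temperature is associated with a change of between -3.3364 and -2.1568 MPa in tensile strength.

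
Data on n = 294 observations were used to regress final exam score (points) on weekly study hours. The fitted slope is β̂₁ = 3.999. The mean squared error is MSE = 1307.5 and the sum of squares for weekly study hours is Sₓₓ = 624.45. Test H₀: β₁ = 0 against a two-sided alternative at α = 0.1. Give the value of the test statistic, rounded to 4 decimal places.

SE(β̂₁) = √(MSE/Sₓₓ) = √(1307.5/624.45) = 1.44701.
t = 3.999 / 1.44701 = 2.7636.
df = n − 2 = 292.
Two-sided p ≈ 0.0061, which is < 0.1, so reject H₀.
There is evidence that weekly study hours is associated with final exam score.

t = 2.7636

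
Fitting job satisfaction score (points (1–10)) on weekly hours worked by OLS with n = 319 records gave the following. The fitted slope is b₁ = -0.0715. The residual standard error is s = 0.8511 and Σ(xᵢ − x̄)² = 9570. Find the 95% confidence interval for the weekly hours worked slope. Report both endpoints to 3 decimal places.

(-0.089, -0.054)

SE(b₁) = s/√Sₓₓ = 0.8511/√9570 = 0.00870011.
df = n − 2 = 317.
t* = t_{0.025, 317} = 1.967476.
Margin = t* × SE = 1.967476 × 0.00870011 = 0.01712.
CI: -0.0715 ± 0.01712 → (-0.089, -0.054).
With 95% confidence, each one-unit increase in weekly hours worked is associated with a change of between -0.089 and -0.054 points (1–10) in job satisfaction score.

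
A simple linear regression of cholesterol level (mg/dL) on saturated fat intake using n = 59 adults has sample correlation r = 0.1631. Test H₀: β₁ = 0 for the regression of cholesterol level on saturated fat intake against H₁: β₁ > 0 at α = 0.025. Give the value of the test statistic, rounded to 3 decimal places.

t = 1.248

t = r·√(n − 2)/√(1 − r²) = 0.1631·√57/√0.973398 = 1.248.
df = n − 2 = 57.
One-sided p ≈ 0.1086, which is ≥ 0.025, so fail to reject H₀.
The data do not give significant evidence of a linear association between saturated fat intake and cholesterol level.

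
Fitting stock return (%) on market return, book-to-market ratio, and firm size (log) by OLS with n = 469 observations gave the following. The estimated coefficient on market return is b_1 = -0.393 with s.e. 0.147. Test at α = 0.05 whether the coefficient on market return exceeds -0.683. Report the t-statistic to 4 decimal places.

t = 1.9728

H₀: β₁ = -0.683 vs H₁: β₁ > -0.683.
t = (b_1 − β₁⁰)/SE = (-0.393 − (-0.683)) / 0.147 = 1.9728.
df = n − k − 1 = 469 − 3 − 1 = 465.
One-sided p ≈ 0.0246, which is < 0.05, so reject H₀.
There is evidence that the true slope on market return exceeds -0.683 % per unit, holding the other predictors fixed.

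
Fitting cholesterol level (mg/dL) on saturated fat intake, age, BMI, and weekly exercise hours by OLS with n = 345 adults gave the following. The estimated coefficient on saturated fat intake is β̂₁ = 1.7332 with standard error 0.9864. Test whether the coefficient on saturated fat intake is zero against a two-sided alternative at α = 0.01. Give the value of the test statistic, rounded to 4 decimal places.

t = 1.7571

H₀: β₁ = 0 vs H₁: β₁ ≠ 0.
t = (β̂₁ − β₁⁰)/SE = 1.7332 / 0.9864 = 1.7571.
df = n − k − 1 = 345 − 4 − 1 = 340.
Two-sided p ≈ 0.0798, which is ≥ 0.01, so fail to reject H₀.
The data do not give significant evidence of an association between saturated fat intake and cholesterol level, after adjusting for the other predictors.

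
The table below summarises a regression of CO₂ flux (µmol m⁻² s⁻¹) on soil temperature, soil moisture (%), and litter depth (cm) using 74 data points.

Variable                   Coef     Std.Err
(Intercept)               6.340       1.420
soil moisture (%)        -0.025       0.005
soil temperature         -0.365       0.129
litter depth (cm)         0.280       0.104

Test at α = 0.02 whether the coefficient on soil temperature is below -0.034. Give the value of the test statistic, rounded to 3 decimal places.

t = -2.566

Read off: b = -0.365, SE = 0.129 for soil temperature.
H₀: β₁ = -0.034 vs H₁: β₁ < -0.034.
t = (-0.365 − (-0.034)) / 0.129 = -2.566.
df = n − k − 1 = 74 − 3 − 1 = 70.
One-sided p ≈ 0.0062, which is < 0.02, so reject H₀.
There is evidence that the true slope on soil temperature is below -0.034 µmol m⁻² s⁻¹ per unit, holding the other predictors fixed.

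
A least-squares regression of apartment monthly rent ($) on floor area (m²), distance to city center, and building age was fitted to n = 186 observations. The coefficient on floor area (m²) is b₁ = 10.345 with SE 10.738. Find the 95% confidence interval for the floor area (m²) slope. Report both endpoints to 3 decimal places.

(-10.842, 31.532)

df = n − k − 1 = 186 − 3 − 1 = 182.
t* = t_{0.025, 182} = 1.973084.
Margin = t* × SE = 1.973084 × 10.738 = 21.18698.
CI: 10.345 ± 21.18698 → (-10.842, 31.532).
With 95% confidence, each one-unit increase in floor area (m²) is associated with a change of between -10.842 and 31.532 $ in apartment monthly rent, holding the other predictors fixed.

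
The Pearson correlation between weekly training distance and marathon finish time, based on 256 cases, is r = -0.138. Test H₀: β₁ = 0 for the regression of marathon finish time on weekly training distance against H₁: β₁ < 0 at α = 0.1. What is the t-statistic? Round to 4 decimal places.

t = -2.2206

t = r·√(n − 2)/√(1 − r²) = -0.138·√254/√0.980956 = -2.2206.
df = n − 2 = 254.
One-sided p ≈ 0.0136, which is < 0.1, so reject H₀.
There is evidence of a linear association between weekly training distance and marathon finish time.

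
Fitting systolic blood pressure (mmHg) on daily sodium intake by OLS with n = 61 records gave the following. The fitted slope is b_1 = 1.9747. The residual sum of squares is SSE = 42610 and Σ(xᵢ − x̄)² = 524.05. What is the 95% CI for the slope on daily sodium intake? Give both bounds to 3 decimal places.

MSE = SSE/(n − 2) = 42610/59 = 722.203.
SE(b_1) = √(MSE/Sₓₓ) = √(722.203/524.05) = 1.17393.
df = n − 2 = 59.
t* = t_{0.025, 59} = 2.000995.
Margin = t* × SE = 2.000995 × 1.17393 = 2.34903.
CI: 1.9747 ± 2.34903 → (-0.374, 4.324).
With 95% confidence, each one-unit increase in daily sodium intake is associated with a change of between -0.374 and 4.324 mmHg in systolic blood pressure.

(-0.374, 4.324)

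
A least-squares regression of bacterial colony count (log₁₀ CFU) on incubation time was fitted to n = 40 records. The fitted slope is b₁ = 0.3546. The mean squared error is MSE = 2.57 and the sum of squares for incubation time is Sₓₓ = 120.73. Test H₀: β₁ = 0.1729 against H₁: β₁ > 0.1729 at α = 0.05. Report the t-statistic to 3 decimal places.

t = 1.245

SE(b₁) = √(MSE/Sₓₓ) = √(2.57/120.73) = 0.145901.
t = (0.3546 − 0.1729) / 0.145901 = 1.245.
df = n − 2 = 38.
One-sided p ≈ 0.1103, which is ≥ 0.05, so fail to reject H₀.
The data do not give significant evidence that the true slope on incubation time exceeds 0.1729 log₁₀ CFU per unit.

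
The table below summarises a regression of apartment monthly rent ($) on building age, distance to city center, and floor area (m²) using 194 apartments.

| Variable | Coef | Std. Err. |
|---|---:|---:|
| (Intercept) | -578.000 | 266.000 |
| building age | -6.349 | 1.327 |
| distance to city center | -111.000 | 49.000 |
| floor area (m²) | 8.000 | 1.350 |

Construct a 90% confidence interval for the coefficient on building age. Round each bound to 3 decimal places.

Read off: b = -6.349, SE = 1.327 for building age.
df = n − k − 1 = 194 − 3 − 1 = 190.
t* = t_{0.05, 190} = 1.652913.
Margin = t* × SE = 1.652913 × 1.327 = 2.19342.
CI: -6.349 ± 2.19342 → (-8.542, -4.156).

(-8.542, -4.156)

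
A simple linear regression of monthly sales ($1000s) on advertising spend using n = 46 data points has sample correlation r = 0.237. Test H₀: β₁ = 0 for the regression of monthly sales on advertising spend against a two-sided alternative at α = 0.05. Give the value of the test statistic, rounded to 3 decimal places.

t = r·√(n − 2)/√(1 − r²) = 0.237·√44/√0.943831 = 1.618.
df = n − 2 = 44.
Two-sided p ≈ 0.1128, which is ≥ 0.05, so fail to reject H₀.
The data do not give significant evidence of a linear association between advertising spend and monthly sales.

t = 1.618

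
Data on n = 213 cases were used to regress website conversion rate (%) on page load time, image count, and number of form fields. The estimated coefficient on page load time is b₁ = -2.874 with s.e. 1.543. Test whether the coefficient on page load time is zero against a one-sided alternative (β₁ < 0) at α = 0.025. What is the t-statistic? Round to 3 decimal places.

t = -1.863

H₀: β₁ = 0 vs H₁: β₁ < 0.
t = (b₁ − β₁⁰)/SE = -2.874 / 1.543 = -1.863.
df = n − k − 1 = 213 − 3 − 1 = 209.
One-sided p ≈ 0.0320, which is ≥ 0.025, so fail to reject H₀.
The data do not give significant evidence that the true slope on page load time is negative, holding the other predictors fixed.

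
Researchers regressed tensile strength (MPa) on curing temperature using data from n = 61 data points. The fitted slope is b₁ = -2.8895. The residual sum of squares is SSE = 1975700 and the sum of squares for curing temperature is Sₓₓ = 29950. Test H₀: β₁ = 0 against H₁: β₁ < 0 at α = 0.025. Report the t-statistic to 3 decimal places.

t = -2.733

MSE = SSE/(n − 2) = 1975700/59 = 33486.4.
SE(b₁) = √(MSE/Sₓₓ) = √(33486.4/29950) = 1.05739.
t = -2.8895 / 1.05739 = -2.733.
df = n − 2 = 59.
One-sided p ≈ 0.0041, which is < 0.025, so reject H₀.
There is evidence that the true slope on curing temperature is negative.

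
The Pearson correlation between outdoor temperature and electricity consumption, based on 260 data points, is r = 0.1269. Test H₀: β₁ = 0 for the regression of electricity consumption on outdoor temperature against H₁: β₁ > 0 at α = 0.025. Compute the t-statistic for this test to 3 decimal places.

t = 2.055

t = r·√(n − 2)/√(1 − r²) = 0.1269·√258/√0.983896 = 2.055.
df = n − 2 = 258.
One-sided p ≈ 0.0204, which is < 0.025, so reject H₀.
There is evidence of a linear association between outdoor temperature and electricity consumption.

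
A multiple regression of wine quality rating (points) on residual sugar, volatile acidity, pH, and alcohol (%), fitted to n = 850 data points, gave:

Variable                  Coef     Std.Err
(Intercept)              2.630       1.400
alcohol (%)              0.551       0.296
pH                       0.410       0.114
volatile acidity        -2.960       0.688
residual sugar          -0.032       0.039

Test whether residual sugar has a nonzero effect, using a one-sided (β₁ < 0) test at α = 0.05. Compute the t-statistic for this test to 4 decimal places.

Read off: b = -0.032, SE = 0.039 for residual sugar.
H₀: β₁ = 0 vs H₁: β₁ < 0.
t = -0.032 / 0.039 = -0.8205.
df = n − k − 1 = 850 − 4 − 1 = 845.
One-sided p ≈ 0.2061, which is ≥ 0.05, so fail to reject H₀.
The data do not give significant evidence that the true slope on residual sugar is negative, holding the other predictors fixed.

t = -0.8205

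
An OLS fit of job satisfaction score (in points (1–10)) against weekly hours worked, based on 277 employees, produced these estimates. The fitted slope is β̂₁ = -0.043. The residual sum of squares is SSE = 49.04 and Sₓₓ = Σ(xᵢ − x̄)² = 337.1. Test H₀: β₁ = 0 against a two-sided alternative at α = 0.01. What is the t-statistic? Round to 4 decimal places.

MSE = SSE/(n − 2) = 49.04/275 = 0.178327.
SE(β̂₁) = √(MSE/Sₓₓ) = √(0.178327/337.1) = 0.0230001.
t = -0.043 / 0.0230001 = -1.8696.
df = n − 2 = 275.
Two-sided p ≈ 0.0626, which is ≥ 0.01, so fail to reject H₀.
The data do not give significant evidence of an association between weekly hours worked and job satisfaction score.

t = -1.8696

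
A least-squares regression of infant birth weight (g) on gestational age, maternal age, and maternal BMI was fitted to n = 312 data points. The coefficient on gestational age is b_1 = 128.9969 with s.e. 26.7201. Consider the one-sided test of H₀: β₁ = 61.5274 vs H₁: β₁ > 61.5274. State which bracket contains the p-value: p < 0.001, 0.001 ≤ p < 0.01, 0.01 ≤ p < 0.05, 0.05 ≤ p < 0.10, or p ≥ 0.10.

t = (128.9969 − 61.5274) / 26.7201 = 2.525.
df = n − k − 1 = 312 − 3 − 1 = 308.
One-sided p = P(T_{308} > t) ≈ 0.0060.
So 0.001 ≤ p < 0.01.

0.001 ≤ p < 0.01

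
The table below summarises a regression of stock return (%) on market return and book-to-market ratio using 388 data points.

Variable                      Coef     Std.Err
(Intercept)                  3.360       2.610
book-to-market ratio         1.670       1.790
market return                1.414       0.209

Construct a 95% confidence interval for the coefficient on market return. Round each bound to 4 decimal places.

(1.0031, 1.8249)

Read off: b = 1.414, SE = 0.209 for market return.
df = n − k − 1 = 388 − 2 − 1 = 385.
t* = t_{0.025, 385} = 1.966145.
Margin = t* × SE = 1.966145 × 0.209 = 0.410924.
CI: 1.414 ± 0.410924 → (1.0031, 1.8249).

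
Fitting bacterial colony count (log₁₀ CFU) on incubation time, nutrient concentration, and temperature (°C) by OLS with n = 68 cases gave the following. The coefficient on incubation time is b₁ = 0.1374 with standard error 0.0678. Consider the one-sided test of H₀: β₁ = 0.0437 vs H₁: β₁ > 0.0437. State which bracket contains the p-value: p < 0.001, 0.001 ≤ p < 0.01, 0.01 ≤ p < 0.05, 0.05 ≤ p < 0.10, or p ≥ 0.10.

0.05 ≤ p < 0.10

t = (0.1374 − 0.0437) / 0.0678 = 1.382.
df = n − k − 1 = 68 − 3 − 1 = 64.
One-sided p = P(T_{64} > t) ≈ 0.0859.
So 0.05 ≤ p < 0.10.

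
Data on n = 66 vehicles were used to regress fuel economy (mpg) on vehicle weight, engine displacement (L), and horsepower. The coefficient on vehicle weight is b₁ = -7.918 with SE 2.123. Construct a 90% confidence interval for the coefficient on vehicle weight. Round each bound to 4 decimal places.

df = n − k − 1 = 66 − 3 − 1 = 62.
t* = t_{0.05, 62} = 1.669804.
Margin = t* × SE = 1.669804 × 2.123 = 3.544994.
CI: -7.918 ± 3.544994 → (-11.4630, -4.3730).
With 90% confidence, each one-unit increase in vehicle weight is associated with a change of between -11.4630 and -4.3730 mpg in fuel economy, holding the other predictors fixed.

(-11.4630, -4.3730)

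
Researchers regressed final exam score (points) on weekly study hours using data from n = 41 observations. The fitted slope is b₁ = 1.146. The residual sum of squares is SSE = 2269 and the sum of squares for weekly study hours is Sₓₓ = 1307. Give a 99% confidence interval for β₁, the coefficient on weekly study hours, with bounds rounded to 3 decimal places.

(0.575, 1.717)

MSE = SSE/(n − 2) = 2269/39 = 58.1795.
SE(b₁) = √(MSE/Sₓₓ) = √(58.1795/1307) = 0.210983.
df = n − 2 = 39.
t* = t_{0.005, 39} = 2.707913.
Margin = t* × SE = 2.707913 × 0.210983 = 0.57132.
CI: 1.146 ± 0.57132 → (0.575, 1.717).
With 99% confidence, each one-unit increase in weekly study hours is associated with a change of between 0.575 and 1.717 points in final exam score.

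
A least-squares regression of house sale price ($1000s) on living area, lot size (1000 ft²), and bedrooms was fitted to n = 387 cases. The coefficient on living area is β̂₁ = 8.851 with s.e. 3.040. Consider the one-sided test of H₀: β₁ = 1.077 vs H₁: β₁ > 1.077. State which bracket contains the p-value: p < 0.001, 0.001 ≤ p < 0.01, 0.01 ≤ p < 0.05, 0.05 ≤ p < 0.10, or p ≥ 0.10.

t = (8.851 − 1.077) / 3.040 = 2.557.
df = n − k − 1 = 387 − 3 − 1 = 383.
One-sided p = P(T_{383} > t) ≈ 0.0055.
So 0.001 ≤ p < 0.01.

0.001 ≤ p < 0.01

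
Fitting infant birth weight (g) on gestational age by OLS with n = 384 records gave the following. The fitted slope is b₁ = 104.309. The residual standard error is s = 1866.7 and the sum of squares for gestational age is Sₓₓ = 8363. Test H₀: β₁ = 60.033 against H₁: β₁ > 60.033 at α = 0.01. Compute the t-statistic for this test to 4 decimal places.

SE(b₁) = s/√Sₓₓ = 1866.7/√8363 = 20.4124.
t = (104.309 − 60.033) / 20.4124 = 2.1691.
df = n − 2 = 382.
One-sided p ≈ 0.0153, which is ≥ 0.01, so fail to reject H₀.
The data do not give significant evidence that the true slope on gestational age exceeds 60.033 g per unit.

t = 2.1691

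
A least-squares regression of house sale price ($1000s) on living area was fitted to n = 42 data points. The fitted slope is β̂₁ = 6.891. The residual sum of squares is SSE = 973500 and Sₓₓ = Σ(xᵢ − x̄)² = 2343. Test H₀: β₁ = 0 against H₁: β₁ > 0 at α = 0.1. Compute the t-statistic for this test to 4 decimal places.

t = 2.1381

MSE = SSE/(n − 2) = 973500/40 = 24337.5.
SE(β̂₁) = √(MSE/Sₓₓ) = √(24337.5/2343) = 3.22294.
t = 6.891 / 3.22294 = 2.1381.
df = n − 2 = 40.
One-sided p ≈ 0.0193, which is < 0.1, so reject H₀.
There is evidence that the true slope on living area is positive.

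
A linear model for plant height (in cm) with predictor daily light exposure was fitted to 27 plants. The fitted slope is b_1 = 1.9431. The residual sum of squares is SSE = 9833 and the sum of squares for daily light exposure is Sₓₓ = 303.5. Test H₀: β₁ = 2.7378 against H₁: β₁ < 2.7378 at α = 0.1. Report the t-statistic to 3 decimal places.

t = -0.698

MSE = SSE/(n − 2) = 9833/25 = 393.32.
SE(b_1) = √(MSE/Sₓₓ) = √(393.32/303.5) = 1.1384.
t = (1.9431 − 2.7378) / 1.1384 = -0.698.
df = n − 2 = 25.
One-sided p ≈ 0.2458, which is ≥ 0.1, so fail to reject H₀.
The data do not give significant evidence that the true slope on daily light exposure is below 2.7378 cm per unit.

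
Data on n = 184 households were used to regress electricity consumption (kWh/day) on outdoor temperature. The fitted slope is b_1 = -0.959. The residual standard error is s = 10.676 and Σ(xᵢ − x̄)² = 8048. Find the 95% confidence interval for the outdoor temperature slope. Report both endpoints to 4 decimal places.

(-1.1938, -0.7242)

SE(b_1) = s/√Sₓₓ = 10.676/√8048 = 0.119005.
df = n − 2 = 182.
t* = t_{0.025, 182} = 1.973084.
Margin = t* × SE = 1.973084 × 0.119005 = 0.234807.
CI: -0.959 ± 0.234807 → (-1.1938, -0.7242).
With 95% confidence, each one-unit increase in outdoor temperature is associated with a change of between -1.1938 and -0.7242 kWh/day in electricity consumption.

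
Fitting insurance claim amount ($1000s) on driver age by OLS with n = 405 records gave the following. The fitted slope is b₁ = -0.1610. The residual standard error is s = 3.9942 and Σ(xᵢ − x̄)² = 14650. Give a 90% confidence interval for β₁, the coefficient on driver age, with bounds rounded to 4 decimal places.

SE(b₁) = s/√Sₓₓ = 3.9942/√14650 = 0.0329998.
df = n − 2 = 403.
t* = t_{0.05, 403} = 1.648643.
Margin = t* × SE = 1.648643 × 0.0329998 = 0.054405.
CI: -0.1610 ± 0.054405 → (-0.2154, -0.1066).
With 90% confidence, each one-unit increase in driver age is associated with a change of between -0.2154 and -0.1066 $1000s in insurance claim amount.

(-0.2154, -0.1066)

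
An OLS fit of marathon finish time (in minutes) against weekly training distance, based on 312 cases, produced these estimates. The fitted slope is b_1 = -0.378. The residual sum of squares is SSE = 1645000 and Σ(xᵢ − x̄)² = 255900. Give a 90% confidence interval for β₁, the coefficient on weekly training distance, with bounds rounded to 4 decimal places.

MSE = SSE/(n − 2) = 1645000/310 = 5306.45.
SE(b_1) = √(MSE/Sₓₓ) = √(5306.45/255900) = 0.144001.
df = n − 2 = 310.
t* = t_{0.05, 310} = 1.649784.
Margin = t* × SE = 1.649784 × 0.144001 = 0.237571.
CI: -0.378 ± 0.237571 → (-0.6156, -0.1404).
With 90% confidence, each one-unit increase in weekly training distance is associated with a change of between -0.6156 and -0.1404 minutes in marathon finish time.

(-0.6156, -0.1404)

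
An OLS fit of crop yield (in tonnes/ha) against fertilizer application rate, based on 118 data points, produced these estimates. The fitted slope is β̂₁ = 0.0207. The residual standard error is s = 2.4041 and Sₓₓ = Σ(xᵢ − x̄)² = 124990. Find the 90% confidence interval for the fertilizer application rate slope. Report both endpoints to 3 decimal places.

SE(β̂₁) = s/√Sₓₓ = 2.4041/√124990 = 0.00680009.
df = n − 2 = 116.
t* = t_{0.05, 116} = 1.658096.
Margin = t* × SE = 1.658096 × 0.00680009 = 0.01128.
CI: 0.0207 ± 0.01128 → (0.009, 0.032).
With 90% confidence, each one-unit increase in fertilizer application rate is associated with a change of between 0.009 and 0.032 tonnes/ha in crop yield.

(0.009, 0.032)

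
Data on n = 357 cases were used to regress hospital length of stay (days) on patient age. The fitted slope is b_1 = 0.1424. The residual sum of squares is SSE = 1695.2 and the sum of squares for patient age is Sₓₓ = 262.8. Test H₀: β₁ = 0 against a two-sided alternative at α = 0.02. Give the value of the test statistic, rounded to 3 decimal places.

MSE = SSE/(n − 2) = 1695.2/355 = 4.77521.
SE(b_1) = √(MSE/Sₓₓ) = √(4.77521/262.8) = 0.134798.
t = 0.1424 / 0.134798 = 1.056.
df = n − 2 = 355.
Two-sided p ≈ 0.2915, which is ≥ 0.02, so fail to reject H₀.
The data do not give significant evidence of an association between patient age and hospital length of stay.

t = 1.056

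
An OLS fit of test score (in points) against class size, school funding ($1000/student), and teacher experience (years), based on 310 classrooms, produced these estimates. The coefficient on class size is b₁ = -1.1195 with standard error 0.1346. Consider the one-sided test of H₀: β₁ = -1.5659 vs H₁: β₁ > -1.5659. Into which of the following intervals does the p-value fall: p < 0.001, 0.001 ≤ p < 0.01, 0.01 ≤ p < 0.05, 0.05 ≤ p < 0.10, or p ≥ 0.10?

p < 0.001

t = (-1.1195 − (-1.5659)) / 0.1346 = 3.316.
df = n − k − 1 = 310 − 3 − 1 = 306.
One-sided p = P(T_{306} > t) ≈ 0.0005.
So p < 0.001.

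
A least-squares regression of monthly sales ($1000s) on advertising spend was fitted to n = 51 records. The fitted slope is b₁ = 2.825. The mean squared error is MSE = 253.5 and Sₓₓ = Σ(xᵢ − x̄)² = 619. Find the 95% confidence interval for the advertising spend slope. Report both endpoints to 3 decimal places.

SE(b₁) = √(MSE/Sₓₓ) = √(253.5/619) = 0.639946.
df = n − 2 = 49.
t* = t_{0.025, 49} = 2.009575.
Margin = t* × SE = 2.009575 × 0.639946 = 1.28602.
CI: 2.825 ± 1.28602 → (1.539, 4.111).
With 95% confidence, each one-unit increase in advertising spend is associated with a change of between 1.539 and 4.111 $1000s in monthly sales.

(1.539, 4.111)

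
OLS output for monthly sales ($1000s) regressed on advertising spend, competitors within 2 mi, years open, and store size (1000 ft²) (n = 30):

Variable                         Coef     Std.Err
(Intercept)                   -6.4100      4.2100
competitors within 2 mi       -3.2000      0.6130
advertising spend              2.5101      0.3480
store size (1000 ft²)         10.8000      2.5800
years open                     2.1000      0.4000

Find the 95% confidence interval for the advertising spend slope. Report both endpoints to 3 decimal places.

(1.793, 3.227)

Read off: b = 2.5101, SE = 0.3480 for advertising spend.
df = n − k − 1 = 30 − 4 − 1 = 25.
t* = t_{0.025, 25} = 2.059539.
Margin = t* × SE = 2.059539 × 0.3480 = 0.71672.
CI: 2.5101 ± 0.71672 → (1.793, 3.227).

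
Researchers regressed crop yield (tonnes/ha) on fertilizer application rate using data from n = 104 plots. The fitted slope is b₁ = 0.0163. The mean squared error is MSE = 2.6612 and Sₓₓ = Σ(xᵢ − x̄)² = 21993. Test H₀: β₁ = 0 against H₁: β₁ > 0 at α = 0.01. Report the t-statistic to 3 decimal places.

SE(b₁) = √(MSE/Sₓₓ) = √(2.6612/21993) = 0.0110001.
t = 0.0163 / 0.0110001 = 1.482.
df = n − 2 = 102.
One-sided p ≈ 0.0707, which is ≥ 0.01, so fail to reject H₀.
The data do not give significant evidence that the true slope on fertilizer application rate is positive.

t = 1.482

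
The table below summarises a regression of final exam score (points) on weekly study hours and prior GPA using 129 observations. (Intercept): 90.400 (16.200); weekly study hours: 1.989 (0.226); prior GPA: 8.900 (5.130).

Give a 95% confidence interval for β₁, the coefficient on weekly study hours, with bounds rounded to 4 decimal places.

Read off: b = 1.989, SE = 0.226 for weekly study hours.
df = n − k − 1 = 129 − 2 − 1 = 126.
t* = t_{0.025, 126} = 1.978971.
Margin = t* × SE = 1.978971 × 0.226 = 0.447247.
CI: 1.989 ± 0.447247 → (1.5418, 2.4362).

(1.5418, 2.4362)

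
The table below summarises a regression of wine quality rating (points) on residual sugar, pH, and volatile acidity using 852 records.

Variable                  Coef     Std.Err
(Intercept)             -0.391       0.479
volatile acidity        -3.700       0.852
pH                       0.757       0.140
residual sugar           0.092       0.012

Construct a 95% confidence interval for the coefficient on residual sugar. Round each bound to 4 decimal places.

(0.0684, 0.1156)

Read off: b = 0.092, SE = 0.012 for residual sugar.
df = n − k − 1 = 852 − 3 − 1 = 848.
t* = t_{0.025, 848} = 1.962765.
Margin = t* × SE = 1.962765 × 0.012 = 0.023553.
CI: 0.092 ± 0.023553 → (0.0684, 0.1156).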